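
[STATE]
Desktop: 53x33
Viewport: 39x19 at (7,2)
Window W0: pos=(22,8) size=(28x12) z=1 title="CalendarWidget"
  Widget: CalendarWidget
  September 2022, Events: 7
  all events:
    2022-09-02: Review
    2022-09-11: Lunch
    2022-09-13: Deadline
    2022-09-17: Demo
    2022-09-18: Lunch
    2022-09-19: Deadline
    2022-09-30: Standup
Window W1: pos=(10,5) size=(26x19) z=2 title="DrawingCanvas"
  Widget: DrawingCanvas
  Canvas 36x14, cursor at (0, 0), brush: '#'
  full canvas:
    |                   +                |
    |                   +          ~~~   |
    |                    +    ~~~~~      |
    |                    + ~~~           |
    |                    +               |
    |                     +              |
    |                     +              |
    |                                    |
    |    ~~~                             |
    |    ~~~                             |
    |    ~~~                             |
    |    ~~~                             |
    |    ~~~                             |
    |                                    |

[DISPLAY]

                                       
                                       
                                       
   ┏━━━━━━━━━━━━━━━━━━━━━━━━┓          
   ┃ DrawingCanvas          ┃          
   ┠────────────────────────┨          
   ┃+                  +    ┃━━━━━━━━━━
   ┃                   +    ┃et        
   ┃                    +   ┃──────────
   ┃                    + ~~┃er 2022   
   ┃                    +   ┃r Sa Su   
   ┃                     +  ┃2*  3  4  
   ┃                     +  ┃9 10 11*  
   ┃                        ┃16 17* 18*
   ┃    ~~~                 ┃23 24 25  
   ┃    ~~~                 ┃0*        
   ┃    ~~~                 ┃          
   ┃    ~~~                 ┃━━━━━━━━━━
   ┃    ~~~                 ┃          


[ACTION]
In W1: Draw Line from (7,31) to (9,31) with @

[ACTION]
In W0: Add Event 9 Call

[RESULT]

                                       
                                       
                                       
   ┏━━━━━━━━━━━━━━━━━━━━━━━━┓          
   ┃ DrawingCanvas          ┃          
   ┠────────────────────────┨          
   ┃+                  +    ┃━━━━━━━━━━
   ┃                   +    ┃et        
   ┃                    +   ┃──────────
   ┃                    + ~~┃er 2022   
   ┃                    +   ┃r Sa Su   
   ┃                     +  ┃2*  3  4  
   ┃                     +  ┃9* 10 11* 
   ┃                        ┃16 17* 18*
   ┃    ~~~                 ┃23 24 25  
   ┃    ~~~                 ┃0*        
   ┃    ~~~                 ┃          
   ┃    ~~~                 ┃━━━━━━━━━━
   ┃    ~~~                 ┃          


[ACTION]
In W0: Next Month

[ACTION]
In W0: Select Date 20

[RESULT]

                                       
                                       
                                       
   ┏━━━━━━━━━━━━━━━━━━━━━━━━┓          
   ┃ DrawingCanvas          ┃          
   ┠────────────────────────┨          
   ┃+                  +    ┃━━━━━━━━━━
   ┃                   +    ┃et        
   ┃                    +   ┃──────────
   ┃                    + ~~┃r 2022    
   ┃                    +   ┃r Sa Su   
   ┃                     +  ┃   1  2   
   ┃                     +  ┃7  8  9   
   ┃                        ┃4 15 16   
   ┃    ~~~                 ┃ 21 22 23 
   ┃    ~~~                 ┃8 29 30   
   ┃    ~~~                 ┃          
   ┃    ~~~                 ┃━━━━━━━━━━
   ┃    ~~~                 ┃          


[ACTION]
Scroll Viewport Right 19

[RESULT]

                                       
                                       
                                       
━━━━━━━━━━━━━━━━━━━━━┓                 
awingCanvas          ┃                 
─────────────────────┨                 
                +    ┃━━━━━━━━━━━━━┓   
                +    ┃et           ┃   
                 +   ┃─────────────┨   
                 + ~~┃r 2022       ┃   
                 +   ┃r Sa Su      ┃   
                  +  ┃   1  2      ┃   
                  +  ┃7  8  9      ┃   
                     ┃4 15 16      ┃   
 ~~~                 ┃ 21 22 23    ┃   
 ~~~                 ┃8 29 30      ┃   
 ~~~                 ┃             ┃   
 ~~~                 ┃━━━━━━━━━━━━━┛   
 ~~~                 ┃                 


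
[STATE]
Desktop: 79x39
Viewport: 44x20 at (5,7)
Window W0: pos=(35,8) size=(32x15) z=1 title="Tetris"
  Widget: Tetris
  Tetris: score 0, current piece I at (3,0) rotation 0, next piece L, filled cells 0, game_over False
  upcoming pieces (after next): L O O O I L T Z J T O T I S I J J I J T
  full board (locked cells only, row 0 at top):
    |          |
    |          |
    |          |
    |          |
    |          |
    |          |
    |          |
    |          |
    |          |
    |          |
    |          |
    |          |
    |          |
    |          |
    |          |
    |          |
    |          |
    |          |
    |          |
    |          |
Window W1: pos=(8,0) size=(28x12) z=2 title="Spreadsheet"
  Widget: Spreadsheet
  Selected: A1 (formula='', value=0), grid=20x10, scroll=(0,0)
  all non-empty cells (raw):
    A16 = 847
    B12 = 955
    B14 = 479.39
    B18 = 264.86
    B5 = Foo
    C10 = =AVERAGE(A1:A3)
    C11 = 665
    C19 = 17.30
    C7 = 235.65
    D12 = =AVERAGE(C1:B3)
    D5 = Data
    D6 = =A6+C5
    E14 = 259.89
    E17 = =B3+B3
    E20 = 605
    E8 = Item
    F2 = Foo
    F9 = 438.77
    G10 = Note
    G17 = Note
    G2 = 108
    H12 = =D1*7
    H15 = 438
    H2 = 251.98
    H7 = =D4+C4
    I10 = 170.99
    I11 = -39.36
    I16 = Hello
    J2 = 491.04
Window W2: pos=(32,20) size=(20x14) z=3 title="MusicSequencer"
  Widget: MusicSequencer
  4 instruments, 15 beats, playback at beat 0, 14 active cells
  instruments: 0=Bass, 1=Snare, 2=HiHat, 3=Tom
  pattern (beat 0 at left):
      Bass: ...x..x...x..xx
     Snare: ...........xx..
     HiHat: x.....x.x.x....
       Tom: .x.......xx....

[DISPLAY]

   ┃  2        0       0      ┃             
   ┃  3        0       0      ┃━━━━━━━━━━━━━
   ┃  4        0       0      ┃ Tetris      
   ┃  5        0Foo           ┃─────────────
   ┗━━━━━━━━━━━━━━━━━━━━━━━━━━┛          │Ne
                              ┃          │  
                              ┃          │▒▒
                              ┃          │  
                              ┃          │  
                              ┃          │  
                              ┃          │Sc
                              ┃          │0 
                              ┃          │  
                           ┏━━━━━━━━━━━━━━━━
                           ┃ MusicSequencer 
                           ┠────────────────
                           ┃      ▼123456789
                           ┃  Bass···█··█···
                           ┃ Snare··········
                           ┃ HiHat█·····█·█·


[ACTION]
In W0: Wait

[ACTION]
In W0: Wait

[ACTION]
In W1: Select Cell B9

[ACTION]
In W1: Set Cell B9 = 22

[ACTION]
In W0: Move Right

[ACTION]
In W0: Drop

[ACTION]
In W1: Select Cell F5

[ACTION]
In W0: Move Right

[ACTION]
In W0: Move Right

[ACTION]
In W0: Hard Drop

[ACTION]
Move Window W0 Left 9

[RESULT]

   ┃  2        0       0      ┃             
   ┃  3        0       0      ┃━━━━━━━━━━━━━
   ┃  4        0       0      ┃             
   ┃  5        0Foo           ┃─────────────
   ┗━━━━━━━━━━━━━━━━━━━━━━━━━━┛ │Next:      
                     ┃          │  ▒        
                     ┃          │▒▒▒        
                     ┃          │           
                     ┃          │           
                     ┃          │           
                     ┃          │Score:     
                     ┃          │0          
                     ┃          │           
                     ┃     ┏━━━━━━━━━━━━━━━━
                     ┃     ┃ MusicSequencer 
                     ┗━━━━━┠────────────────
                           ┃      ▼123456789
                           ┃  Bass···█··█···
                           ┃ Snare··········
                           ┃ HiHat█·····█·█·


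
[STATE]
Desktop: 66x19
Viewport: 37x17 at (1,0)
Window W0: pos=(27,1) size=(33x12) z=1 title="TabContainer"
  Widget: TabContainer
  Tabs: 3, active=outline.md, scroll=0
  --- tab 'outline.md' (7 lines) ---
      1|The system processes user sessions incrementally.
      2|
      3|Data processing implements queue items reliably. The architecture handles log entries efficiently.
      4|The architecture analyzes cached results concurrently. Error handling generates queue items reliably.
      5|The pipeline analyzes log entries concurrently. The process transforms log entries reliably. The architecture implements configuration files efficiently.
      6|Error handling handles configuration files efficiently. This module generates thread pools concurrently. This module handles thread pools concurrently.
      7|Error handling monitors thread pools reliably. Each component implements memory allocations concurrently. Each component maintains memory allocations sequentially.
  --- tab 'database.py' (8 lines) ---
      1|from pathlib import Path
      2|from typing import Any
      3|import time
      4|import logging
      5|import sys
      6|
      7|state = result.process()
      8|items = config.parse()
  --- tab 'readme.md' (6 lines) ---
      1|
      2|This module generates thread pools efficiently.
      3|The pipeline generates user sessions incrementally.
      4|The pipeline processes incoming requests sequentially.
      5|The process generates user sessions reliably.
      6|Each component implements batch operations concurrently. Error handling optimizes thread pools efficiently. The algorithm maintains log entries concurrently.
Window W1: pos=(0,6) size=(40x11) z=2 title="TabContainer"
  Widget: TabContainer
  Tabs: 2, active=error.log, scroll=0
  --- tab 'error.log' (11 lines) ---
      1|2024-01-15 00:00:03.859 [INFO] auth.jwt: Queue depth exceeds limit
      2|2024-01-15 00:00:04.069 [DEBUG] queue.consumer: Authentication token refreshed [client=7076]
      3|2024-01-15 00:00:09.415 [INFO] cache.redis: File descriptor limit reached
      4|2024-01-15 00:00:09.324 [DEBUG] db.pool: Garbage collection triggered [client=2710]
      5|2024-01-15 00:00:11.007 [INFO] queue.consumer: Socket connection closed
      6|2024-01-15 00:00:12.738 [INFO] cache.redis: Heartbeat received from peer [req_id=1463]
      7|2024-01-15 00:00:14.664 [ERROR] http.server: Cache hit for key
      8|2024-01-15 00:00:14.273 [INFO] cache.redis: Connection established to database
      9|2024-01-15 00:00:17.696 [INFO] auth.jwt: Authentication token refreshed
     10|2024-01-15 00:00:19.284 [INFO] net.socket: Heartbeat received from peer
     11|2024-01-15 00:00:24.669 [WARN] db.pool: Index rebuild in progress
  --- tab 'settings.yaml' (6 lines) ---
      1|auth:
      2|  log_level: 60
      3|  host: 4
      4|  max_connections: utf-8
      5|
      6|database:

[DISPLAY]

                                     
                          ┏━━━━━━━━━━
                          ┃ TabContai
                          ┠──────────
                          ┃[outline.m
                          ┃──────────
━━━━━━━━━━━━━━━━━━━━━━━━━━━━━━━━━━━━━
 TabContainer                        
─────────────────────────────────────
[error.log]│ settings.yaml           
─────────────────────────────────────
2024-01-15 00:00:03.859 [INFO] auth.j
2024-01-15 00:00:04.069 [DEBUG] queue
2024-01-15 00:00:09.415 [INFO] cache.
2024-01-15 00:00:09.324 [DEBUG] db.po
2024-01-15 00:00:11.007 [INFO] queue.
━━━━━━━━━━━━━━━━━━━━━━━━━━━━━━━━━━━━━


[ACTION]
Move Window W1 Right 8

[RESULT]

                                     
                          ┏━━━━━━━━━━
                          ┃ TabContai
                          ┠──────────
                          ┃[outline.m
                          ┃──────────
       ┏━━━━━━━━━━━━━━━━━━━━━━━━━━━━━
       ┃ TabContainer                
       ┠─────────────────────────────
       ┃[error.log]│ settings.yaml   
       ┃─────────────────────────────
       ┃2024-01-15 00:00:03.859 [INFO
       ┃2024-01-15 00:00:04.069 [DEBU
       ┃2024-01-15 00:00:09.415 [INFO
       ┃2024-01-15 00:00:09.324 [DEBU
       ┃2024-01-15 00:00:11.007 [INFO
       ┗━━━━━━━━━━━━━━━━━━━━━━━━━━━━━


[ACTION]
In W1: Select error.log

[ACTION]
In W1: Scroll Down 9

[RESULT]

                                     
                          ┏━━━━━━━━━━
                          ┃ TabContai
                          ┠──────────
                          ┃[outline.m
                          ┃──────────
       ┏━━━━━━━━━━━━━━━━━━━━━━━━━━━━━
       ┃ TabContainer                
       ┠─────────────────────────────
       ┃[error.log]│ settings.yaml   
       ┃─────────────────────────────
       ┃2024-01-15 00:00:19.284 [INFO
       ┃2024-01-15 00:00:24.669 [WARN
       ┃                             
       ┃                             
       ┃                             
       ┗━━━━━━━━━━━━━━━━━━━━━━━━━━━━━


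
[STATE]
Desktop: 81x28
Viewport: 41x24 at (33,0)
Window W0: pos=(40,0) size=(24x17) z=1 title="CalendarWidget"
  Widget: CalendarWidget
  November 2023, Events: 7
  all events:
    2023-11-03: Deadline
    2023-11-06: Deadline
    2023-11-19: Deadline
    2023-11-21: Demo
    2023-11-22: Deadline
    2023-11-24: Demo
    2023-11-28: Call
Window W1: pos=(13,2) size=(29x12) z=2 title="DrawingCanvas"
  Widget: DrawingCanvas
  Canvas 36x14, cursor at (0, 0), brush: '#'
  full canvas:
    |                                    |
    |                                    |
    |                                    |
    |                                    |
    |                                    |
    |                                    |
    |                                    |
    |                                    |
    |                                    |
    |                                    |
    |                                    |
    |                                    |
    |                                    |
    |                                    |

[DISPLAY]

       ┏━━━━━━━━━━━━━━━━━━━━━━┓          
       ┃ CalendarWidget       ┃          
━━━━━━━━┓─────────────────────┨          
        ┃   November 2023     ┃          
────────┨o Tu We Th Fr Sa Su  ┃          
        ┃      1  2  3*  4  5 ┃          
        ┃6*  7  8  9 10 11 12 ┃          
        ┃3 14 15 16 17 18 19* ┃          
        ┃0 21* 22* 23 24* 25 2┃          
        ┃7 28* 29 30          ┃          
        ┃                     ┃          
        ┃                     ┃          
        ┃                     ┃          
━━━━━━━━┛                     ┃          
       ┃                      ┃          
       ┃                      ┃          
       ┗━━━━━━━━━━━━━━━━━━━━━━┛          
                                         
                                         
                                         
                                         
                                         
                                         
                                         


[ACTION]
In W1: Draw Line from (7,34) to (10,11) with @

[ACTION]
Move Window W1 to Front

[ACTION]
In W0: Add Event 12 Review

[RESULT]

       ┏━━━━━━━━━━━━━━━━━━━━━━┓          
       ┃ CalendarWidget       ┃          
━━━━━━━━┓─────────────────────┨          
        ┃   November 2023     ┃          
────────┨o Tu We Th Fr Sa Su  ┃          
        ┃      1  2  3*  4  5 ┃          
        ┃6*  7  8  9 10 11 12*┃          
        ┃3 14 15 16 17 18 19* ┃          
        ┃0 21* 22* 23 24* 25 2┃          
        ┃7 28* 29 30          ┃          
        ┃                     ┃          
        ┃                     ┃          
        ┃                     ┃          
━━━━━━━━┛                     ┃          
       ┃                      ┃          
       ┃                      ┃          
       ┗━━━━━━━━━━━━━━━━━━━━━━┛          
                                         
                                         
                                         
                                         
                                         
                                         
                                         


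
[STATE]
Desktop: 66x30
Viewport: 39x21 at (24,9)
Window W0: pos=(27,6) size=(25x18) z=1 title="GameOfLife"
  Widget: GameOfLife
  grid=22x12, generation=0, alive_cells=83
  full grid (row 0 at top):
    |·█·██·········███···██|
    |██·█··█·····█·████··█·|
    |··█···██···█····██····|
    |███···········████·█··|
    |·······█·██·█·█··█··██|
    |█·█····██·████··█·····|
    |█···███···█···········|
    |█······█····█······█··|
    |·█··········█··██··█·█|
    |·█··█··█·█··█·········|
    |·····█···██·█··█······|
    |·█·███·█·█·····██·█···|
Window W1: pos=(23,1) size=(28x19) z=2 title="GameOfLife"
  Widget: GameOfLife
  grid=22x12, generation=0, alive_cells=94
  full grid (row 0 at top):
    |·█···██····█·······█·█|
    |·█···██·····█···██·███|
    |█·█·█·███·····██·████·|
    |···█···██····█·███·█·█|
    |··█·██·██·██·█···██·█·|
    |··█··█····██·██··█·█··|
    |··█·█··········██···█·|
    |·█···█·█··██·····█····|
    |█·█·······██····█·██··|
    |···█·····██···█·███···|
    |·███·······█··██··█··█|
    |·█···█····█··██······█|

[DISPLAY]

··█·██·██·██·█···██·█·    ┃┃           
··█··█····██·██··█·█··    ┃┃           
··█·█··········██···█·    ┃┃           
·█···█·█··██·····█····    ┃┃           
█·█·······██····█·██··    ┃┃           
···█·····██···█·███···    ┃┃           
·███·······█··██··█··█    ┃┃           
·█···█····█··██······█    ┃┃           
                          ┃┃           
                          ┃┃           
━━━━━━━━━━━━━━━━━━━━━━━━━━┛┃           
   ┃·····█···██·█··█······ ┃           
   ┃·█·███·█·█·····██·█··· ┃           
   ┃                       ┃           
   ┗━━━━━━━━━━━━━━━━━━━━━━━┛           
                                       
                                       
                                       
                                       
                                       
                                       


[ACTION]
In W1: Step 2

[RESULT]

····██·██······█···███    ┃┃           
········██·······█·██·    ┃┃           
█·····█··█··█·······█·    ┃┃           
█····█·····█·······█··    ┃┃           
·█········█···█····█··    ┃┃           
·█·██·····█·····█·····    ┃┃           
···██·····█··█··██····    ┃┃           
··█···········██······    ┃┃           
                          ┃┃           
                          ┃┃           
━━━━━━━━━━━━━━━━━━━━━━━━━━┛┃           
   ┃·····█···██·█··█······ ┃           
   ┃·█·███·█·█·····██·█··· ┃           
   ┃                       ┃           
   ┗━━━━━━━━━━━━━━━━━━━━━━━┛           
                                       
                                       
                                       
                                       
                                       
                                       


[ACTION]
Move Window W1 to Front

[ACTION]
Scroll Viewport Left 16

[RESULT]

               ┃····██·██······█···███ 
               ┃········██·······█·██· 
               ┃█·····█··█··█·······█· 
               ┃█····█·····█·······█·· 
               ┃·█········█···█····█·· 
               ┃·█·██·····█·····█····· 
               ┃···██·····█··█··██···· 
               ┃··█···········██······ 
               ┃                       
               ┃                       
               ┗━━━━━━━━━━━━━━━━━━━━━━━
                   ┃·····█···██·█··█···
                   ┃·█·███·█·█·····██·█
                   ┃                   
                   ┗━━━━━━━━━━━━━━━━━━━
                                       
                                       
                                       
                                       
                                       
                                       


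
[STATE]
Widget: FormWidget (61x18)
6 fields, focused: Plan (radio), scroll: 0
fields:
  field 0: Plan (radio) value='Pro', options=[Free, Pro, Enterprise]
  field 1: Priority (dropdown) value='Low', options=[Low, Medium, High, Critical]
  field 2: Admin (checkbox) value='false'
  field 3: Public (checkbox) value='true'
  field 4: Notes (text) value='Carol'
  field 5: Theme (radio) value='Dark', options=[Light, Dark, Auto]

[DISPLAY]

> Plan:       ( ) Free  (●) Pro  ( ) Enterprise              
  Priority:   [Low                                         ▼]
  Admin:      [ ]                                            
  Public:     [x]                                            
  Notes:      [Carol                                        ]
  Theme:      ( ) Light  (●) Dark  ( ) Auto                  
                                                             
                                                             
                                                             
                                                             
                                                             
                                                             
                                                             
                                                             
                                                             
                                                             
                                                             
                                                             


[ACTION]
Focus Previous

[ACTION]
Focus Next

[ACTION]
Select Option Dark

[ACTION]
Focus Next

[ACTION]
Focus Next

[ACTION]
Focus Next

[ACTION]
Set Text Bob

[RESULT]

  Plan:       ( ) Free  (●) Pro  ( ) Enterprise              
  Priority:   [Low                                         ▼]
  Admin:      [ ]                                            
> Public:     [x]                                            
  Notes:      [Carol                                        ]
  Theme:      ( ) Light  (●) Dark  ( ) Auto                  
                                                             
                                                             
                                                             
                                                             
                                                             
                                                             
                                                             
                                                             
                                                             
                                                             
                                                             
                                                             


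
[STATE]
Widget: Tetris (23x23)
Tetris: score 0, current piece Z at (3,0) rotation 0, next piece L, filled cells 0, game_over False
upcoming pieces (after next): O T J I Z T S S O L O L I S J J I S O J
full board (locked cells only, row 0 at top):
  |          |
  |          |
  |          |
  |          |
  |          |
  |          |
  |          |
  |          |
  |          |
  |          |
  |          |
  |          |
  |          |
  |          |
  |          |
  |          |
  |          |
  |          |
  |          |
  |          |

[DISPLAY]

   ▓▓     │Next:       
    ▓▓    │  ▒         
          │▒▒▒         
          │            
          │            
          │            
          │Score:      
          │0           
          │            
          │            
          │            
          │            
          │            
          │            
          │            
          │            
          │            
          │            
          │            
          │            
          │            
          │            
          │            


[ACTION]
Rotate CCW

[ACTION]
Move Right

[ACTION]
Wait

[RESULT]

          │Next:       
     ▓    │  ▒         
    ▓▓    │▒▒▒         
    ▓     │            
          │            
          │            
          │Score:      
          │0           
          │            
          │            
          │            
          │            
          │            
          │            
          │            
          │            
          │            
          │            
          │            
          │            
          │            
          │            
          │            


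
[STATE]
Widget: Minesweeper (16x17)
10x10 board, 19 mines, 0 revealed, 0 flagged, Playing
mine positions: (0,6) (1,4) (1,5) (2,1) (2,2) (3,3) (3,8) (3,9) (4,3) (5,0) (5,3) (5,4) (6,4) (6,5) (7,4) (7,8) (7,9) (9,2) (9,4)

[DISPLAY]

■■■■■■■■■■      
■■■■■■■■■■      
■■■■■■■■■■      
■■■■■■■■■■      
■■■■■■■■■■      
■■■■■■■■■■      
■■■■■■■■■■      
■■■■■■■■■■      
■■■■■■■■■■      
■■■■■■■■■■      
                
                
                
                
                
                
                


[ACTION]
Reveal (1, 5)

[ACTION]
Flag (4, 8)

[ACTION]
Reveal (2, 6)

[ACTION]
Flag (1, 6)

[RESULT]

■■■■■■✹■■■      
■■■■✹✹■■■■      
■✹✹■■■■■■■      
■■■✹■■■■✹✹      
■■■✹■■■■■■      
✹■■✹✹■■■■■      
■■■■✹✹■■■■      
■■■■✹■■■✹✹      
■■■■■■■■■■      
■■✹■✹■■■■■      
                
                
                
                
                
                
                


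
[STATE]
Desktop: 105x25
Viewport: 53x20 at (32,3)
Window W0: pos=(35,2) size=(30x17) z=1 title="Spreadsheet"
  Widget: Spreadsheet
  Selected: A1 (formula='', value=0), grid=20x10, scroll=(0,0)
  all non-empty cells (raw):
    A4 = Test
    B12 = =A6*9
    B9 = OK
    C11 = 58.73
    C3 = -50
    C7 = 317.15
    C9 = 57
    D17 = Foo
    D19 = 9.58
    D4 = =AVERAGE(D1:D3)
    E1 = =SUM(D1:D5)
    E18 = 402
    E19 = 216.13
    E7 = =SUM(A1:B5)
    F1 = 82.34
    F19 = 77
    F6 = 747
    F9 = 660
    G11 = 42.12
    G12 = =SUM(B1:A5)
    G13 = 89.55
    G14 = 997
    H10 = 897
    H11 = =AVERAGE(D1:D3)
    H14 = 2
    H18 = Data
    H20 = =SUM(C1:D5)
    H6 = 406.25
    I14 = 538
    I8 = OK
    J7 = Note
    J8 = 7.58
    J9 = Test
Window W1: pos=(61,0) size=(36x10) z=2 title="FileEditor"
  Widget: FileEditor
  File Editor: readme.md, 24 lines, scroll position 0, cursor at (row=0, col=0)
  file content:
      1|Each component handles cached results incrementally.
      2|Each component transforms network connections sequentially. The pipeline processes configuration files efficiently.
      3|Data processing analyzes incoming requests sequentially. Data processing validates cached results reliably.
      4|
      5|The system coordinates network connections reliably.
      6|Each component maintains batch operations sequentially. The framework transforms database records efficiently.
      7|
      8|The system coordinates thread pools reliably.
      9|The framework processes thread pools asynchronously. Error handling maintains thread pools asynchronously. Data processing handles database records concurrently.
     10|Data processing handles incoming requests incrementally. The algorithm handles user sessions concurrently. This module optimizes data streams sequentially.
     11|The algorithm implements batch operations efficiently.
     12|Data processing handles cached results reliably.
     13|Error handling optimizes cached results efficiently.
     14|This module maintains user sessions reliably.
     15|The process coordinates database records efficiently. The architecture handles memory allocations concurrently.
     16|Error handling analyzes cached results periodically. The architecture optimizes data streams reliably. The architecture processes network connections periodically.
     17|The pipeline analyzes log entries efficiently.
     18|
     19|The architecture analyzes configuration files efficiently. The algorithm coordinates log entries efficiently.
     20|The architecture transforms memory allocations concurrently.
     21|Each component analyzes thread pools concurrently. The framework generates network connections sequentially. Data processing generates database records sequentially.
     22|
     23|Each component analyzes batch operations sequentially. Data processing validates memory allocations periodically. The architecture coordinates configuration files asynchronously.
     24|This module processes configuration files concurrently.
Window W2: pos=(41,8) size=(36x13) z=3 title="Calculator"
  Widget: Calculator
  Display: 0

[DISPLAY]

   ┃ Spreadsheet             ┃█ach component handles 
   ┠─────────────────────────┃Each component transfor
   ┃A1:                      ┃Data processing analyze
   ┃       A       B       C ┃                       
   ┃-------------------------┃The system coordinates 
   ┃  1  ┏━━━━━━━━━━━━━━━━━━━━━━━━━━━━━━━━━━┓maintain
   ┃  2  ┃ Calculator                       ┃━━━━━━━━
   ┃  3  ┠──────────────────────────────────┨        
   ┃  4 T┃                                 0┃        
   ┃  5  ┃┌───┬───┬───┬───┐                 ┃        
   ┃  6  ┃│ 7 │ 8 │ 9 │ ÷ │                 ┃        
   ┃  7  ┃├───┼───┼───┼───┤                 ┃        
   ┃  8  ┃│ 4 │ 5 │ 6 │ × │                 ┃        
   ┃  9  ┃├───┼───┼───┼───┤                 ┃        
   ┃ 10  ┃│ 1 │ 2 │ 3 │ - │                 ┃        
   ┗━━━━━┃├───┼───┼───┼───┤                 ┃        
         ┃│ 0 │ . │ = │ + │                 ┃        
         ┗━━━━━━━━━━━━━━━━━━━━━━━━━━━━━━━━━━┛        
                                                     
                                                     


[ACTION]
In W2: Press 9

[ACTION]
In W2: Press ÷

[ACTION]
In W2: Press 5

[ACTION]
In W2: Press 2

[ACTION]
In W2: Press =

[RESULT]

   ┃ Spreadsheet             ┃█ach component handles 
   ┠─────────────────────────┃Each component transfor
   ┃A1:                      ┃Data processing analyze
   ┃       A       B       C ┃                       
   ┃-------------------------┃The system coordinates 
   ┃  1  ┏━━━━━━━━━━━━━━━━━━━━━━━━━━━━━━━━━━┓maintain
   ┃  2  ┃ Calculator                       ┃━━━━━━━━
   ┃  3  ┠──────────────────────────────────┨        
   ┃  4 T┃                      0.1730769231┃        
   ┃  5  ┃┌───┬───┬───┬───┐                 ┃        
   ┃  6  ┃│ 7 │ 8 │ 9 │ ÷ │                 ┃        
   ┃  7  ┃├───┼───┼───┼───┤                 ┃        
   ┃  8  ┃│ 4 │ 5 │ 6 │ × │                 ┃        
   ┃  9  ┃├───┼───┼───┼───┤                 ┃        
   ┃ 10  ┃│ 1 │ 2 │ 3 │ - │                 ┃        
   ┗━━━━━┃├───┼───┼───┼───┤                 ┃        
         ┃│ 0 │ . │ = │ + │                 ┃        
         ┗━━━━━━━━━━━━━━━━━━━━━━━━━━━━━━━━━━┛        
                                                     
                                                     


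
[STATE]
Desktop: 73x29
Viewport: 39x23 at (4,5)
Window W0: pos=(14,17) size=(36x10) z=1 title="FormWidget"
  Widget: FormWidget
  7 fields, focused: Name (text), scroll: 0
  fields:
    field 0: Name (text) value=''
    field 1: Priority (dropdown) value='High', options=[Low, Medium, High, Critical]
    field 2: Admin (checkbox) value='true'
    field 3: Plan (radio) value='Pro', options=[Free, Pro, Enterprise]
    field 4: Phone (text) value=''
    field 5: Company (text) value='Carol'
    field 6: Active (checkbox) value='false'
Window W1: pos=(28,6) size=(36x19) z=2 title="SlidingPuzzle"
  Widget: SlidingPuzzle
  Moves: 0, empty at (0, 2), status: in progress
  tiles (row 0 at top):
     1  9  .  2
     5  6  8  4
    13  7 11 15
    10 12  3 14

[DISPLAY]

                                       
                        ┏━━━━━━━━━━━━━━
                        ┃ SlidingPuzzle
                        ┠──────────────
                        ┃┌────┬────┬───
                        ┃│  1 │  9 │   
                        ┃├────┼────┼───
                        ┃│  5 │  6 │  8
                        ┃├────┼────┼───
                        ┃│ 13 │  7 │ 11
                        ┃├────┼────┼───
                        ┃│ 10 │ 12 │  3
          ┏━━━━━━━━━━━━━┃└────┴────┴───
          ┃ FormWidget  ┃Moves: 0      
          ┠─────────────┃              
          ┃> Name:      ┃              
          ┃  Priority:  ┃              
          ┃  Admin:     ┃              
          ┃  Plan:      ┃              
          ┃  Phone:     ┗━━━━━━━━━━━━━━
          ┃  Company:    [Carol        
          ┗━━━━━━━━━━━━━━━━━━━━━━━━━━━━
                                       


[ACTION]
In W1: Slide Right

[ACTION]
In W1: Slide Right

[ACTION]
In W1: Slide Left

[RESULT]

                                       
                        ┏━━━━━━━━━━━━━━
                        ┃ SlidingPuzzle
                        ┠──────────────
                        ┃┌────┬────┬───
                        ┃│  1 │    │  9
                        ┃├────┼────┼───
                        ┃│  5 │  6 │  8
                        ┃├────┼────┼───
                        ┃│ 13 │  7 │ 11
                        ┃├────┼────┼───
                        ┃│ 10 │ 12 │  3
          ┏━━━━━━━━━━━━━┃└────┴────┴───
          ┃ FormWidget  ┃Moves: 3      
          ┠─────────────┃              
          ┃> Name:      ┃              
          ┃  Priority:  ┃              
          ┃  Admin:     ┃              
          ┃  Plan:      ┃              
          ┃  Phone:     ┗━━━━━━━━━━━━━━
          ┃  Company:    [Carol        
          ┗━━━━━━━━━━━━━━━━━━━━━━━━━━━━
                                       
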